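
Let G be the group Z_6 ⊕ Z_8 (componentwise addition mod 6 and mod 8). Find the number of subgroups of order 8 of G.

3

|G| = 48 and 8 | 48, so subgroups of order 8 are possible by Lagrange.
The subgroups of order 8 are: {(0,0), (0,1), (0,2), (0,3), (0,4), (0,5), (0,6), (0,7)}; {(0,0), (0,2), (0,4), (0,6), (3,0), (3,2), (3,4), (3,6)}; {(0,0), (0,2), (0,4), (0,6), (3,1), (3,3), (3,5), (3,7)}.
So G has 3 subgroups of order 8.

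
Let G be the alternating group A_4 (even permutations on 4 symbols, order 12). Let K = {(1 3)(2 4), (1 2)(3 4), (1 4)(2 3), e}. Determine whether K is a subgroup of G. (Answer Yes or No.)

|K| = 4 divides |G| = 12, consistent with Lagrange.
K contains the identity, every element's inverse is in K, and K is closed under ∘: it is a subgroup.

Yes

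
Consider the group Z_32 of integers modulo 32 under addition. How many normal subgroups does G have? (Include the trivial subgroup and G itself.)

6

G is abelian, so every subgroup is normal.
G has 6 subgroups in total, hence 6 normal subgroups.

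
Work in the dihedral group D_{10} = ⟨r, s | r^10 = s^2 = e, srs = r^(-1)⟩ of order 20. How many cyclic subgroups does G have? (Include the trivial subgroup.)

Group the elements of G by the cyclic subgroup they generate; each cyclic subgroup of order d accounts for φ(d) elements.
Cyclic subgroups by order — order 1: 1; order 2: 11; order 5: 1; order 10: 1.
Total: 14.

14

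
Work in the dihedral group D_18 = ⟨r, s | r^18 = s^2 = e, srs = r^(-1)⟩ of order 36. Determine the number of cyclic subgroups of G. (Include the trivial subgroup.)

24

Group the elements of G by the cyclic subgroup they generate; each cyclic subgroup of order d accounts for φ(d) elements.
Cyclic subgroups by order — order 1: 1; order 2: 19; order 3: 1; order 6: 1; order 9: 1; order 18: 1.
Total: 24.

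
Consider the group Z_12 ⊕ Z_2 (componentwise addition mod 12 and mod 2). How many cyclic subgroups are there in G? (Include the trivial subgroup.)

12

Each element a generates a cyclic subgroup ⟨a⟩; distinct elements may generate the same one (a cyclic group of order d has φ(d) generators).
Cyclic subgroups by order — order 1: 1; order 2: 3; order 3: 1; order 4: 2; order 6: 3; order 12: 2.
Total: 12.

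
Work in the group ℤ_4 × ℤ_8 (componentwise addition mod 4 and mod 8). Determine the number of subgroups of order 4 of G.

|G| = 32 and 4 | 32, so subgroups of order 4 are possible by Lagrange.
The subgroups of order 4 are: {(0,0), (0,2), (0,4), (0,6)}; {(0,0), (0,4), (2,0), (2,4)}; {(0,0), (0,4), (2,2), (2,6)}; {(0,0), (1,0), (2,0), (3,0)}; … (7 in all).
So G has 7 subgroups of order 4.

7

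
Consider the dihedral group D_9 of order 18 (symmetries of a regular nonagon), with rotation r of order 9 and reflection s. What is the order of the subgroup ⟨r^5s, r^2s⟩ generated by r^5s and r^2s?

|⟨r^5s⟩| = 2 and |⟨r^2s⟩| = 2, so |H| is a multiple of lcm(2, 2) = 2 and divides |G| = 18.
Closing under the operation: H = {e, r^3, r^6, r^2s, r^5s, r^8s}, so |H| = 6.

6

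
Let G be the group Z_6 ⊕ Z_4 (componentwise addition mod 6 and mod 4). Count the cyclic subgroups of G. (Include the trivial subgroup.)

12

A cyclic subgroup of order d is generated by each of its φ(d) elements of order d, so the cyclic subgroups of order d number (#elements of order d)/φ(d).
Cyclic subgroups by order — order 1: 1; order 2: 3; order 3: 1; order 4: 2; order 6: 3; order 12: 2.
Total: 12.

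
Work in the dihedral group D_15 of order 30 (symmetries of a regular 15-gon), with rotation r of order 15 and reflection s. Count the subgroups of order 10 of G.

|G| = 30 and 10 | 30, so subgroups of order 10 are possible by Lagrange.
The subgroups of order 10 are: {e, r^3, r^6, r^9, r^12, rs, r^4s, r^7s, r^10s, r^13s}; {e, r^3, r^6, r^9, r^12, r^2s, r^5s, r^8s, r^11s, r^14s}; {e, r^3, r^6, r^9, r^12, s, r^3s, r^6s, r^9s, r^12s}.
So G has 3 subgroups of order 10.

3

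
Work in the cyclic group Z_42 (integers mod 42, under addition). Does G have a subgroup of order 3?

3 | 42. A subgroup of order 3 is {0, 14, 28}.

Yes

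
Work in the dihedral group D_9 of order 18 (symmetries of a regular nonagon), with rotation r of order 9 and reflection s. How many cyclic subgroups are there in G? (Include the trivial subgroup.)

A cyclic subgroup of order d is generated by each of its φ(d) elements of order d, so the cyclic subgroups of order d number (#elements of order d)/φ(d).
Cyclic subgroups by order — order 1: 1; order 2: 9; order 3: 1; order 9: 1.
Total: 12.

12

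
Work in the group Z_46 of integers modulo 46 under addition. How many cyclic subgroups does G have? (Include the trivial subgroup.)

4

Each element a generates a cyclic subgroup ⟨a⟩; distinct elements may generate the same one (a cyclic group of order d has φ(d) generators).
Cyclic subgroups by order — order 1: 1; order 2: 1; order 23: 1; order 46: 1.
Total: 4.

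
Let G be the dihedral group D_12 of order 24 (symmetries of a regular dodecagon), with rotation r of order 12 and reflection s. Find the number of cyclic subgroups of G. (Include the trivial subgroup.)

18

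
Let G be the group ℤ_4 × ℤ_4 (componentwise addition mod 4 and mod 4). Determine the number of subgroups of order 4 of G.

7

|G| = 16 and 4 | 16, so subgroups of order 4 are possible by Lagrange.
The subgroups of order 4 are: {(0,0), (0,1), (0,2), (0,3)}; {(0,0), (0,2), (2,0), (2,2)}; {(0,0), (0,2), (2,1), (2,3)}; {(0,0), (1,0), (2,0), (3,0)}; … (7 in all).
So G has 7 subgroups of order 4.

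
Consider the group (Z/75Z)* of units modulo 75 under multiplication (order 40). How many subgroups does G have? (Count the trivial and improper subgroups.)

|G| = 40, so by Lagrange every subgroup order divides 40. Divisors: 1, 2, 4, 5, 8, 10, 20, 40.
Subgroups by order — order 1: 1; order 2: 3; order 4: 3; order 5: 1; order 8: 1; order 10: 3; order 20: 3; order 40: 1.
Total: 1 + 3 + 3 + 1 + 1 + 3 + 3 + 1 = 16.

16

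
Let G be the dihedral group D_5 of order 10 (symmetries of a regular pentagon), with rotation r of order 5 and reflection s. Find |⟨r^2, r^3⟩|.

5

|⟨r^2⟩| = 5 and |⟨r^3⟩| = 5, so |H| is a multiple of lcm(5, 5) = 5 and divides |G| = 10.
Closing under the operation: H = {e, r, r^2, r^3, r^4}, so |H| = 5.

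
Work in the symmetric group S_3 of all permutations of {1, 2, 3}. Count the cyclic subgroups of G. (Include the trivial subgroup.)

Group the elements of G by the cyclic subgroup they generate; each cyclic subgroup of order d accounts for φ(d) elements.
Cyclic subgroups by order — order 1: 1; order 2: 3; order 3: 1.
Total: 5.

5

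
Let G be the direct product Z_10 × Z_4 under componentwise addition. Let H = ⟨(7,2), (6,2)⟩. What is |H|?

|⟨(7,2)⟩| = 10 and |⟨(6,2)⟩| = 10, so |H| is a multiple of lcm(10, 10) = 10 and divides |G| = 40.
Closing under the operation: H = {(0,0), (0,2), (1,0), (1,2), (2,0), (2,2), (3,0), (3,2), (4,0), (4,2), (5,0), (5,2), (6,0), (6,2), (7,0), (7,2), (8,0), (8,2), (9,0), (9,2)}, so |H| = 20.

20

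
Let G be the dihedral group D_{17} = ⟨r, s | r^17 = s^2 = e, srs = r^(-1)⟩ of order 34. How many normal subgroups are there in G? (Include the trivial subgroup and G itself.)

G has 20 subgroups. Checking conjugation-invariance by order — order 1: 1/1 normal; order 2: 0/17 normal; order 17: 1/1 normal; order 34: 1/1 normal.
Total normal subgroups: 3.

3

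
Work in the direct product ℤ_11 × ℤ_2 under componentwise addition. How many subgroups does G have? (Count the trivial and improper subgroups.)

4

|G| = 22, so by Lagrange every subgroup order divides 22. Divisors: 1, 2, 11, 22.
Subgroups by order — order 1: 1; order 2: 1; order 11: 1; order 22: 1.
Total: 1 + 1 + 1 + 1 = 4.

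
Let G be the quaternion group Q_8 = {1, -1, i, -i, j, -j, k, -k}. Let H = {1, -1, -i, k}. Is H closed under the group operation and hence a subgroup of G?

k ∈ H but its inverse -k ∉ H, so H is not a subgroup.

No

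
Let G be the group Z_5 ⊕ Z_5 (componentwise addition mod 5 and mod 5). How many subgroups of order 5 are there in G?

|G| = 25 and 5 | 25, so subgroups of order 5 are possible by Lagrange.
The subgroups of order 5 are: {(0,0), (0,1), (0,2), (0,3), (0,4)}; {(0,0), (1,0), (2,0), (3,0), (4,0)}; {(0,0), (1,1), (2,2), (3,3), (4,4)}; {(0,0), (1,2), (2,4), (3,1), (4,3)}; … (6 in all).
So G has 6 subgroups of order 5.

6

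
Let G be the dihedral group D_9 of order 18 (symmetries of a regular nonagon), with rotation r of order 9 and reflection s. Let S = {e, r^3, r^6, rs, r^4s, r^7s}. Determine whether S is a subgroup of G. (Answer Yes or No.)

|S| = 6 divides |G| = 18, consistent with Lagrange.
S contains the identity, every element's inverse is in S, and S is closed under ·: it is a subgroup.

Yes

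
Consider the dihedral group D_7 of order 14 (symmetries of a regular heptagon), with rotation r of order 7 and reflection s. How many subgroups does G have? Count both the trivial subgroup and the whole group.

10

|G| = 14, so by Lagrange every subgroup order divides 14. Divisors: 1, 2, 7, 14.
Subgroups by order — order 1: 1; order 2: 7; order 7: 1; order 14: 1.
Total: 1 + 7 + 1 + 1 = 10.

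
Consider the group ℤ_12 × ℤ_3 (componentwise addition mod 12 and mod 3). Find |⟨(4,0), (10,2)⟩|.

18

|⟨(4,0)⟩| = 3 and |⟨(10,2)⟩| = 6, so |H| is a multiple of lcm(3, 6) = 6 and divides |G| = 36.
Closing under the operation: H = {(0,0), (0,1), (0,2), (2,0), (2,1), (2,2), (4,0), (4,1), (4,2), (6,0), (6,1), (6,2), (8,0), (8,1), (8,2), (10,0), (10,1), (10,2)}, so |H| = 18.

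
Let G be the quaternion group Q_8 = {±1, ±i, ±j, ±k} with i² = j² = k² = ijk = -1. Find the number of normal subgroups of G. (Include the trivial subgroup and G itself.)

G has 6 subgroups. Checking conjugation-invariance by order — order 1: 1/1 normal; order 2: 1/1 normal; order 4: 3/3 normal; order 8: 1/1 normal.
Total normal subgroups: 6.

6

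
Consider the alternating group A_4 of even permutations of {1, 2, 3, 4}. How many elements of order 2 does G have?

The elements of order 2 are: (1 2)(3 4), (1 3)(2 4), (1 4)(2 3).
That's 3.

3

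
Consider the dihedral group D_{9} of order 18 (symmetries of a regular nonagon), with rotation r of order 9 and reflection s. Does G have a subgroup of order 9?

9 | 18. A subgroup of order 9 is {e, r, r^2, r^3, r^4, r^5, r^6, r^7, r^8}.

Yes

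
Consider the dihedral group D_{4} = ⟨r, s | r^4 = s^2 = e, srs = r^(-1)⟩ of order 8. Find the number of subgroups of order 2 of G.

|G| = 8 and 2 | 8, so subgroups of order 2 are possible by Lagrange.
The subgroups of order 2 are: {e, r^2}; {e, r^2s}; {e, r^3s}; {e, rs}; … (5 in all).
So G has 5 subgroups of order 2.

5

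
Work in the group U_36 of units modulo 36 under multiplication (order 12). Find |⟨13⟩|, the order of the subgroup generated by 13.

3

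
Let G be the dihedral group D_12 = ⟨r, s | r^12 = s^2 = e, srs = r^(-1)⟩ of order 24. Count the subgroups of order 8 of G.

3

|G| = 24 and 8 | 24, so subgroups of order 8 are possible by Lagrange.
The subgroups of order 8 are: {e, r^3, r^6, r^9, rs, r^4s, r^7s, r^10s}; {e, r^3, r^6, r^9, r^2s, r^5s, r^8s, r^11s}; {e, r^3, r^6, r^9, s, r^3s, r^6s, r^9s}.
So G has 3 subgroups of order 8.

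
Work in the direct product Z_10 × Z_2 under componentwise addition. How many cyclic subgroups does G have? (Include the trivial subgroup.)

Group the elements of G by the cyclic subgroup they generate; each cyclic subgroup of order d accounts for φ(d) elements.
Cyclic subgroups by order — order 1: 1; order 2: 3; order 5: 1; order 10: 3.
Total: 8.

8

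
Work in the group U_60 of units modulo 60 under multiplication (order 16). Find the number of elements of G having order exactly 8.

No element of G has order 8 (even though 8 | 16).

0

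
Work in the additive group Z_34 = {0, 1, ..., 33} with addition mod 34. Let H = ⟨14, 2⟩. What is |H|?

17

|⟨14⟩| = 17 and |⟨2⟩| = 17, so |H| is a multiple of lcm(17, 17) = 17 and divides |G| = 34.
Closing under the operation: H = {0, 2, 4, 6, 8, 10, 12, 14, 16, 18, 20, 22, 24, 26, 28, 30, 32}, so |H| = 17.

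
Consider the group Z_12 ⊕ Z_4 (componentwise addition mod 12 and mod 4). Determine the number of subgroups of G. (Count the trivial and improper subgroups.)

|G| = 48, so by Lagrange every subgroup order divides 48. Divisors: 1, 2, 3, 4, 6, 8, 12, 16, 24, 48.
Subgroups by order — order 1: 1; order 2: 3; order 3: 1; order 4: 7; order 6: 3; order 8: 3; order 12: 7; order 16: 1; order 24: 3; order 48: 1.
Total: 1 + 3 + 1 + 7 + 3 + 3 + 7 + 1 + 3 + 1 = 30.

30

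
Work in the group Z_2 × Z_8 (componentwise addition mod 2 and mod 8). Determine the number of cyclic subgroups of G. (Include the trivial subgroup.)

Group the elements of G by the cyclic subgroup they generate; each cyclic subgroup of order d accounts for φ(d) elements.
Cyclic subgroups by order — order 1: 1; order 2: 3; order 4: 2; order 8: 2.
Total: 8.

8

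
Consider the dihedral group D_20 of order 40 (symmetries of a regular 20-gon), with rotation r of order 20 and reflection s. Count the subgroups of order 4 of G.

11

|G| = 40 and 4 | 40, so subgroups of order 4 are possible by Lagrange.
The subgroups of order 4 are: {e, r^10, s, r^10s}; {e, r^10, rs, r^11s}; {e, r^10, r^2s, r^12s}; {e, r^10, r^3s, r^13s}; … (11 in all).
So G has 11 subgroups of order 4.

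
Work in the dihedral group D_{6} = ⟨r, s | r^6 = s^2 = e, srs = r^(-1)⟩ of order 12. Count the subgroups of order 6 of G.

|G| = 12 and 6 | 12, so subgroups of order 6 are possible by Lagrange.
The subgroups of order 6 are: {e, r, r^2, r^3, r^4, r^5}; {e, r^2, r^4, s, r^2s, r^4s}; {e, r^2, r^4, rs, r^3s, r^5s}.
So G has 3 subgroups of order 6.

3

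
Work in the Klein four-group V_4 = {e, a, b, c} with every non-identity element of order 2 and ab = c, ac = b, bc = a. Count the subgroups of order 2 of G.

3

|G| = 4 and 2 | 4, so subgroups of order 2 are possible by Lagrange.
The subgroups of order 2 are: {e, a}; {e, b}; {e, c}.
So G has 3 subgroups of order 2.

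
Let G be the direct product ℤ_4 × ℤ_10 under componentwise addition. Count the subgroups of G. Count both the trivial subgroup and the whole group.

|G| = 40, so by Lagrange every subgroup order divides 40. Divisors: 1, 2, 4, 5, 8, 10, 20, 40.
Subgroups by order — order 1: 1; order 2: 3; order 4: 3; order 5: 1; order 8: 1; order 10: 3; order 20: 3; order 40: 1.
Total: 1 + 3 + 3 + 1 + 1 + 3 + 3 + 1 = 16.

16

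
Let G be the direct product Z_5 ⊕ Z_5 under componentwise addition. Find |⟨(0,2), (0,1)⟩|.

|⟨(0,2)⟩| = 5 and |⟨(0,1)⟩| = 5, so |H| is a multiple of lcm(5, 5) = 5 and divides |G| = 25.
Closing under the operation: H = {(0,0), (0,1), (0,2), (0,3), (0,4)}, so |H| = 5.

5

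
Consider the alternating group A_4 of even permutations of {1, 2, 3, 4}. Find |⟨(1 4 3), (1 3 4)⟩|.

|⟨(1 4 3)⟩| = 3 and |⟨(1 3 4)⟩| = 3, so |H| is a multiple of lcm(3, 3) = 3 and divides |G| = 12.
Closing under the operation: H = {e, (1 3 4), (1 4 3)}, so |H| = 3.

3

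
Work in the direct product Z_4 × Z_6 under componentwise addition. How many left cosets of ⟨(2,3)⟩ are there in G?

|⟨(2,3)⟩| = 2 and |G| = 24.
By Lagrange, [G : H] = |G|/|H| = 24/2 = 12.

12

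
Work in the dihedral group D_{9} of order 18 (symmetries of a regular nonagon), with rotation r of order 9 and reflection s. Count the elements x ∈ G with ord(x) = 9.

The elements of order 9 are: r, r^2, r^4, r^5, r^7, r^8.
That's 6.

6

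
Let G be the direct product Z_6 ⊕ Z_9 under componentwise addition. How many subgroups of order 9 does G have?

|G| = 54 and 9 | 54, so subgroups of order 9 are possible by Lagrange.
The subgroups of order 9 are: {(0,0), (0,1), (0,2), (0,3), (0,4), (0,5), (0,6), (0,7), (0,8)}; {(0,0), (0,3), (0,6), (2,0), (2,3), (2,6), (4,0), (4,3), (4,6)}; {(0,0), (0,3), (0,6), (2,1), (2,4), (2,7), (4,2), (4,5), (4,8)}; {(0,0), (0,3), (0,6), (2,2), (2,5), (2,8), (4,1), (4,4), (4,7)}.
So G has 4 subgroups of order 9.

4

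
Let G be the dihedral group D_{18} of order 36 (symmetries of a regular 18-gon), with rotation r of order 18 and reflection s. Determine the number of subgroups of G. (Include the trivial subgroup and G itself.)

45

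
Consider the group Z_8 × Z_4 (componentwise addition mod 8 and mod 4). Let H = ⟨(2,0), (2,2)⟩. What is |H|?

8

|⟨(2,0)⟩| = 4 and |⟨(2,2)⟩| = 4, so |H| is a multiple of lcm(4, 4) = 4 and divides |G| = 32.
Closing under the operation: H = {(0,0), (0,2), (2,0), (2,2), (4,0), (4,2), (6,0), (6,2)}, so |H| = 8.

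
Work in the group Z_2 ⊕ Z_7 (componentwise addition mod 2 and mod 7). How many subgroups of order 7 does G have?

1

|G| = 14 and 7 | 14, so subgroups of order 7 are possible by Lagrange.
The subgroups of order 7 are: {(0,0), (0,1), (0,2), (0,3), (0,4), (0,5), (0,6)}.
So G has 1 subgroup of order 7.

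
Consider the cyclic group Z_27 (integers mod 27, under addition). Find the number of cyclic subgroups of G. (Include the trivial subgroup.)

4

Each element a generates a cyclic subgroup ⟨a⟩; distinct elements may generate the same one (a cyclic group of order d has φ(d) generators).
Cyclic subgroups by order — order 1: 1; order 3: 1; order 9: 1; order 27: 1.
Total: 4.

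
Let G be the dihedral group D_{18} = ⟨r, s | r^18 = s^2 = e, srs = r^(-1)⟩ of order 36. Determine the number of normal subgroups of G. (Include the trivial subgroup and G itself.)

G has 45 subgroups. Checking conjugation-invariance by order — order 1: 1/1 normal; order 2: 1/19 normal; order 3: 1/1 normal; order 4: 0/9 normal; order 6: 1/7 normal; order 9: 1/1 normal; order 12: 0/3 normal; order 18: 3/3 normal; order 36: 1/1 normal.
Total normal subgroups: 9.

9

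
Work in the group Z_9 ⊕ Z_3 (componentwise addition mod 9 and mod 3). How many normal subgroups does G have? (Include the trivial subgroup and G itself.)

G is abelian, so every subgroup is normal.
G has 10 subgroups in total, hence 10 normal subgroups.

10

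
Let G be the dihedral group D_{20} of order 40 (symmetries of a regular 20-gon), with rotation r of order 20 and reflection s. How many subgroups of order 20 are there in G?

3

|G| = 40 and 20 | 40, so subgroups of order 20 are possible by Lagrange.
The subgroups of order 20 are: {e, r, r^2, r^3, r^4, r^5, r^6, r^7, r^8, r^9, r^10, r^11, r^12, r^13, r^14, r^15, r^16, r^17, r^18, r^19}; {e, r^2, r^4, r^6, r^8, r^10, r^12, r^14, r^16, r^18, s, r^2s, r^4s, r^6s, r^8s, r^10s, r^12s, r^14s, r^16s, r^18s}; {e, r^2, r^4, r^6, r^8, r^10, r^12, r^14, r^16, r^18, rs, r^3s, r^5s, r^7s, r^9s, r^11s, r^13s, r^15s, r^17s, r^19s}.
So G has 3 subgroups of order 20.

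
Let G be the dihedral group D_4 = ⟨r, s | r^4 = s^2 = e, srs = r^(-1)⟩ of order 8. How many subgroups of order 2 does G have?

5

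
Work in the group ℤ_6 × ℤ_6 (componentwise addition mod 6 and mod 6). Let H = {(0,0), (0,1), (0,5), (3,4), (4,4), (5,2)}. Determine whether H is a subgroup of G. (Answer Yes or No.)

(4,4) ∈ H but its inverse (2,2) ∉ H, so H is not a subgroup.

No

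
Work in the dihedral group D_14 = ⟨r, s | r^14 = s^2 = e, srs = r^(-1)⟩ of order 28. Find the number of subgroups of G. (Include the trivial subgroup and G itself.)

28

|G| = 28, so by Lagrange every subgroup order divides 28. Divisors: 1, 2, 4, 7, 14, 28.
Subgroups by order — order 1: 1; order 2: 15; order 4: 7; order 7: 1; order 14: 3; order 28: 1.
Total: 1 + 15 + 7 + 1 + 3 + 1 = 28.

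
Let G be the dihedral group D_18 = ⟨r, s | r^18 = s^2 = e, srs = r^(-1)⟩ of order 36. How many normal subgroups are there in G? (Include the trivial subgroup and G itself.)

G has 45 subgroups. Checking conjugation-invariance by order — order 1: 1/1 normal; order 2: 1/19 normal; order 3: 1/1 normal; order 4: 0/9 normal; order 6: 1/7 normal; order 9: 1/1 normal; order 12: 0/3 normal; order 18: 3/3 normal; order 36: 1/1 normal.
Total normal subgroups: 9.

9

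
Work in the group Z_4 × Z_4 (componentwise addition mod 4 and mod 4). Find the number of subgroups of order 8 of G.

3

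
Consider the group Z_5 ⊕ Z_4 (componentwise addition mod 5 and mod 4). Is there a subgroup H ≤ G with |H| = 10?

10 | 20. A subgroup of order 10 is {(0,0), (0,2), (1,0), (1,2), (2,0), (2,2), (3,0), (3,2), (4,0), (4,2)}.

Yes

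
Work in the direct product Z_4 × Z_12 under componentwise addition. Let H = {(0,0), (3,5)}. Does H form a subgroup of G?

(3,5) ∈ H but its inverse (1,7) ∉ H, so H is not a subgroup.

No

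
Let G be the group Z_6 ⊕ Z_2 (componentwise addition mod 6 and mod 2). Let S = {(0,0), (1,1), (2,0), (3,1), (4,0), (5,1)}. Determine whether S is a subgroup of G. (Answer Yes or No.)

Yes

|S| = 6 divides |G| = 12, consistent with Lagrange.
S contains the identity, every element's inverse is in S, and S is closed under +: it is a subgroup.
In fact S = ⟨(1,1)⟩.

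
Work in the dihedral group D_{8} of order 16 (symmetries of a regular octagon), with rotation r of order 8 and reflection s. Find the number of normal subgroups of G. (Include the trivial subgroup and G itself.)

7

G has 19 subgroups. Checking conjugation-invariance by order — order 1: 1/1 normal; order 2: 1/9 normal; order 4: 1/5 normal; order 8: 3/3 normal; order 16: 1/1 normal.
Total normal subgroups: 7.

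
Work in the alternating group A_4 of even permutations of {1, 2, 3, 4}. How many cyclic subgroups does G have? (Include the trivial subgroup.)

8

Group the elements of G by the cyclic subgroup they generate; each cyclic subgroup of order d accounts for φ(d) elements.
Cyclic subgroups by order — order 1: 1; order 2: 3; order 3: 4.
Total: 8.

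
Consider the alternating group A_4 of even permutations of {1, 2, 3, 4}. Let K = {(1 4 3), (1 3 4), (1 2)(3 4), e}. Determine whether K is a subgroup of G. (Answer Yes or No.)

No

Closure fails: (1 4 3) ∘ (1 2)(3 4) = (1 2 4) ∉ K. So K is not a subgroup.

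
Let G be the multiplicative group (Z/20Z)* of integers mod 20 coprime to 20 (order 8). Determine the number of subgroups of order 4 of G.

|G| = 8 and 4 | 8, so subgroups of order 4 are possible by Lagrange.
The subgroups of order 4 are: {1, 9, 11, 19}; {1, 9, 13, 17}; {1, 3, 7, 9}.
So G has 3 subgroups of order 4.

3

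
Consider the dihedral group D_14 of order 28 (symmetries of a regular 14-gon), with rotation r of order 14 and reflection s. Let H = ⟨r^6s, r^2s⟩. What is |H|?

14

|⟨r^6s⟩| = 2 and |⟨r^2s⟩| = 2, so |H| is a multiple of lcm(2, 2) = 2 and divides |G| = 28.
Closing under the operation: H = {e, r^2, r^4, r^6, r^8, r^10, r^12, s, r^2s, r^4s, r^6s, r^8s, r^10s, r^12s}, so |H| = 14.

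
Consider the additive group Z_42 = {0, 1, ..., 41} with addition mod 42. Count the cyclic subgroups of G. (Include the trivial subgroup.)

8

Each element a generates a cyclic subgroup ⟨a⟩; distinct elements may generate the same one (a cyclic group of order d has φ(d) generators).
Cyclic subgroups by order — order 1: 1; order 2: 1; order 3: 1; order 6: 1; order 7: 1; order 14: 1; order 21: 1; order 42: 1.
Total: 8.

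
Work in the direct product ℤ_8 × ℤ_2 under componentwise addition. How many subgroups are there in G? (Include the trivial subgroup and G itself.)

11

|G| = 16, so by Lagrange every subgroup order divides 16. Divisors: 1, 2, 4, 8, 16.
Subgroups by order — order 1: 1; order 2: 3; order 4: 3; order 8: 3; order 16: 1.
Total: 1 + 3 + 3 + 3 + 1 = 11.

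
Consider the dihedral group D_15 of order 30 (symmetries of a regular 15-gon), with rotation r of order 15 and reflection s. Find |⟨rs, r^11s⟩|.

6

|⟨rs⟩| = 2 and |⟨r^11s⟩| = 2, so |H| is a multiple of lcm(2, 2) = 2 and divides |G| = 30.
Closing under the operation: H = {e, r^5, r^10, rs, r^6s, r^11s}, so |H| = 6.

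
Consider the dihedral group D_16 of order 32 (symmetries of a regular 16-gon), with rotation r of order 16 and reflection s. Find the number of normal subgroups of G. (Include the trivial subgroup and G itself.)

G has 36 subgroups. Checking conjugation-invariance by order — order 1: 1/1 normal; order 2: 1/17 normal; order 4: 1/9 normal; order 8: 1/5 normal; order 16: 3/3 normal; order 32: 1/1 normal.
Total normal subgroups: 8.

8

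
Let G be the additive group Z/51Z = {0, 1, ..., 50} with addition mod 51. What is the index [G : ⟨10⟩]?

1

|⟨10⟩| = 51 and |G| = 51.
By Lagrange, [G : H] = |G|/|H| = 51/51 = 1.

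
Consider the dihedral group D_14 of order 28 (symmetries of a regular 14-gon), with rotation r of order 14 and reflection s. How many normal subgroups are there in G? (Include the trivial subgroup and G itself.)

7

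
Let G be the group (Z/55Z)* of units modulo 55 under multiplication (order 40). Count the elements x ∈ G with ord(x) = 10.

12

Enumerating element orders in G gives 12 elements of order 10.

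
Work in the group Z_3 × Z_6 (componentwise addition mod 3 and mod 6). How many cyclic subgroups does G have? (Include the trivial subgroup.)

Each element a generates a cyclic subgroup ⟨a⟩; distinct elements may generate the same one (a cyclic group of order d has φ(d) generators).
Cyclic subgroups by order — order 1: 1; order 2: 1; order 3: 4; order 6: 4.
Total: 10.

10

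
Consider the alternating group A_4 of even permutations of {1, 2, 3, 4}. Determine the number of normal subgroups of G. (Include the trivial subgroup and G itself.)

G has 10 subgroups. Checking conjugation-invariance by order — order 1: 1/1 normal; order 2: 0/3 normal; order 3: 0/4 normal; order 4: 1/1 normal; order 12: 1/1 normal.
Total normal subgroups: 3.

3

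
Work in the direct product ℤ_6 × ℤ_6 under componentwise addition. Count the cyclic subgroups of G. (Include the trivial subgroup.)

Each element a generates a cyclic subgroup ⟨a⟩; distinct elements may generate the same one (a cyclic group of order d has φ(d) generators).
Cyclic subgroups by order — order 1: 1; order 2: 3; order 3: 4; order 6: 12.
Total: 20.

20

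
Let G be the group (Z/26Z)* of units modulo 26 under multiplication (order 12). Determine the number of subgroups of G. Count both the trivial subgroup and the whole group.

|G| = 12, so by Lagrange every subgroup order divides 12. Divisors: 1, 2, 3, 4, 6, 12.
Subgroups by order — order 1: 1; order 2: 1; order 3: 1; order 4: 1; order 6: 1; order 12: 1.
Total: 1 + 1 + 1 + 1 + 1 + 1 = 6.

6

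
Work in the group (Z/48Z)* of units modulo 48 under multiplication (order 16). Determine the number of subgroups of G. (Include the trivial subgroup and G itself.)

27

|G| = 16, so by Lagrange every subgroup order divides 16. Divisors: 1, 2, 4, 8, 16.
Subgroups by order — order 1: 1; order 2: 7; order 4: 11; order 8: 7; order 16: 1.
Total: 1 + 7 + 11 + 7 + 1 = 27.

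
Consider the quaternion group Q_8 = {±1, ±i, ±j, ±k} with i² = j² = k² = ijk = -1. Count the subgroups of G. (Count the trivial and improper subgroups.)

6

|G| = 8, so by Lagrange every subgroup order divides 8. Divisors: 1, 2, 4, 8.
Subgroups by order — order 1: 1; order 2: 1; order 4: 3; order 8: 1.
Total: 1 + 1 + 3 + 1 = 6.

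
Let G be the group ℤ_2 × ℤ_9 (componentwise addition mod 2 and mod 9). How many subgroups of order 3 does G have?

|G| = 18 and 3 | 18, so subgroups of order 3 are possible by Lagrange.
The subgroups of order 3 are: {(0,0), (0,3), (0,6)}.
So G has 1 subgroup of order 3.

1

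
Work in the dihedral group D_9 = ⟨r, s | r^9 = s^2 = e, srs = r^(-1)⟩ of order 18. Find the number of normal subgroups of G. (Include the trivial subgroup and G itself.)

4

G has 16 subgroups. Checking conjugation-invariance by order — order 1: 1/1 normal; order 2: 0/9 normal; order 3: 1/1 normal; order 6: 0/3 normal; order 9: 1/1 normal; order 18: 1/1 normal.
Total normal subgroups: 4.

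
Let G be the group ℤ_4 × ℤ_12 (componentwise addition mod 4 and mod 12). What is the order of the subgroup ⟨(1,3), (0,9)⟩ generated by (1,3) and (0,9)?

|⟨(1,3)⟩| = 4 and |⟨(0,9)⟩| = 4, so |H| is a multiple of lcm(4, 4) = 4 and divides |G| = 48.
Closing under the operation: H = {(0,0), (0,3), (0,6), (0,9), (1,0), (1,3), (1,6), (1,9), (2,0), (2,3), (2,6), (2,9), (3,0), (3,3), (3,6), (3,9)}, so |H| = 16.

16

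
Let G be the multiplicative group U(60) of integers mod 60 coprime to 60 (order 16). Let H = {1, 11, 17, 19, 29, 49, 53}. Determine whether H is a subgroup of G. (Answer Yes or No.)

|H| = 7 does not divide |G| = 16, so by Lagrange H is not a subgroup.

No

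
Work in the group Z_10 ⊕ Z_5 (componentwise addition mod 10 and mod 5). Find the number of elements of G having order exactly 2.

1

An element (a,b) has order lcm(ord(a), ord(b)); count pairs with lcm equal to 2.
Enumerating gives 1 such elements.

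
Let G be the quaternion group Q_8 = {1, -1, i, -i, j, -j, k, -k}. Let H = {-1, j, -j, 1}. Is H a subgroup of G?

|H| = 4 divides |G| = 8, consistent with Lagrange.
H contains the identity, every element's inverse is in H, and H is closed under ·: it is a subgroup.
In fact H = ⟨j⟩.

Yes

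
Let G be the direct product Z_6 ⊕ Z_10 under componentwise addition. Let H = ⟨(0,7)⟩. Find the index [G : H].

6

|⟨(0,7)⟩| = 10 and |G| = 60.
By Lagrange, [G : H] = |G|/|H| = 60/10 = 6.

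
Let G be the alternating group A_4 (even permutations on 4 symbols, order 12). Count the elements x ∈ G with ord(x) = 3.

8

The elements of order 3 are: (2 3 4), (2 4 3), (1 2 3), (1 2 4), (1 3 2), (1 3 4), (1 4 2), (1 4 3).
That's 8.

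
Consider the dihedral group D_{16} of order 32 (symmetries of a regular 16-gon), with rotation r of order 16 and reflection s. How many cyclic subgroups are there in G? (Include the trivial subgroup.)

21

Each element a generates a cyclic subgroup ⟨a⟩; distinct elements may generate the same one (a cyclic group of order d has φ(d) generators).
Cyclic subgroups by order — order 1: 1; order 2: 17; order 4: 1; order 8: 1; order 16: 1.
Total: 21.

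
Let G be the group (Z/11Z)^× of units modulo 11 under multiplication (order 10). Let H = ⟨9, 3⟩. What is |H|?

5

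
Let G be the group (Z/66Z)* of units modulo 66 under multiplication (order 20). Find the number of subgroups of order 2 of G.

|G| = 20 and 2 | 20, so subgroups of order 2 are possible by Lagrange.
The subgroups of order 2 are: {1, 23}; {1, 43}; {1, 65}.
So G has 3 subgroups of order 2.

3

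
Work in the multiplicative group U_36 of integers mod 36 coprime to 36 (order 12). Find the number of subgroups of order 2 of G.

3

|G| = 12 and 2 | 12, so subgroups of order 2 are possible by Lagrange.
The subgroups of order 2 are: {1, 17}; {1, 19}; {1, 35}.
So G has 3 subgroups of order 2.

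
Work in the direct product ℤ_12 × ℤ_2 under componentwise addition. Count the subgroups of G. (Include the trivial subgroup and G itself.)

16

|G| = 24, so by Lagrange every subgroup order divides 24. Divisors: 1, 2, 3, 4, 6, 8, 12, 24.
Subgroups by order — order 1: 1; order 2: 3; order 3: 1; order 4: 3; order 6: 3; order 8: 1; order 12: 3; order 24: 1.
Total: 1 + 3 + 1 + 3 + 3 + 1 + 3 + 1 = 16.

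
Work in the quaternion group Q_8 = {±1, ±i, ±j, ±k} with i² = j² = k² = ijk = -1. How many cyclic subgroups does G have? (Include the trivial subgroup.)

5

Each element a generates a cyclic subgroup ⟨a⟩; distinct elements may generate the same one (a cyclic group of order d has φ(d) generators).
Cyclic subgroups by order — order 1: 1; order 2: 1; order 4: 3.
Total: 5.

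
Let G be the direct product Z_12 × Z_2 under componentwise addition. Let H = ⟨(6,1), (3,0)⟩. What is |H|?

8

|⟨(6,1)⟩| = 2 and |⟨(3,0)⟩| = 4, so |H| is a multiple of lcm(2, 4) = 4 and divides |G| = 24.
Closing under the operation: H = {(0,0), (0,1), (3,0), (3,1), (6,0), (6,1), (9,0), (9,1)}, so |H| = 8.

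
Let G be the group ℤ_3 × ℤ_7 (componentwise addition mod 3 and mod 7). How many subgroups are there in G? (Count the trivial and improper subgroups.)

|G| = 21, so by Lagrange every subgroup order divides 21. Divisors: 1, 3, 7, 21.
Subgroups by order — order 1: 1; order 3: 1; order 7: 1; order 21: 1.
Total: 1 + 1 + 1 + 1 = 4.

4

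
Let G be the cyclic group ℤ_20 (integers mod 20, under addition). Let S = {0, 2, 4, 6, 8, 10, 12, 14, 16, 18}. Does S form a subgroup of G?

Yes

|S| = 10 divides |G| = 20, consistent with Lagrange.
S contains the identity, every element's inverse is in S, and S is closed under +: it is a subgroup.
In fact S = ⟨2⟩.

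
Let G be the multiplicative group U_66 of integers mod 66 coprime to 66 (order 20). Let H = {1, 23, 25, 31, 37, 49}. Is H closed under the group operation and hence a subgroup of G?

|H| = 6 does not divide |G| = 20, so by Lagrange H is not a subgroup.

No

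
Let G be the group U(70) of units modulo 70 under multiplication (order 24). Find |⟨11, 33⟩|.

12

|⟨11⟩| = 3 and |⟨33⟩| = 12, so |H| is a multiple of lcm(3, 12) = 12 and divides |G| = 24.
Closing under the operation: H = {1, 3, 9, 11, 13, 17, 27, 29, 33, 39, 47, 51}, so |H| = 12.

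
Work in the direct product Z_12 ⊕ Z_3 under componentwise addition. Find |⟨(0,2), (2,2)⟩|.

18

|⟨(0,2)⟩| = 3 and |⟨(2,2)⟩| = 6, so |H| is a multiple of lcm(3, 6) = 6 and divides |G| = 36.
Closing under the operation: H = {(0,0), (0,1), (0,2), (2,0), (2,1), (2,2), (4,0), (4,1), (4,2), (6,0), (6,1), (6,2), (8,0), (8,1), (8,2), (10,0), (10,1), (10,2)}, so |H| = 18.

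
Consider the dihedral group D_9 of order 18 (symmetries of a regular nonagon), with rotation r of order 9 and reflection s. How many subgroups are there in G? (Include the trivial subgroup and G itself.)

16

|G| = 18, so by Lagrange every subgroup order divides 18. Divisors: 1, 2, 3, 6, 9, 18.
Subgroups by order — order 1: 1; order 2: 9; order 3: 1; order 6: 3; order 9: 1; order 18: 1.
Total: 1 + 9 + 1 + 3 + 1 + 1 = 16.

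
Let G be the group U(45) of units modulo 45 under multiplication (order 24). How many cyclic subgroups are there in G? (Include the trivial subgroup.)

12

A cyclic subgroup of order d is generated by each of its φ(d) elements of order d, so the cyclic subgroups of order d number (#elements of order d)/φ(d).
Cyclic subgroups by order — order 1: 1; order 2: 3; order 3: 1; order 4: 2; order 6: 3; order 12: 2.
Total: 12.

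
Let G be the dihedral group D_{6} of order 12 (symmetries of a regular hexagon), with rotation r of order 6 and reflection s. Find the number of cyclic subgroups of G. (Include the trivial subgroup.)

10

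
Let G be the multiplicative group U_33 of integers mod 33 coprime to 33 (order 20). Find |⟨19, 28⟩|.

10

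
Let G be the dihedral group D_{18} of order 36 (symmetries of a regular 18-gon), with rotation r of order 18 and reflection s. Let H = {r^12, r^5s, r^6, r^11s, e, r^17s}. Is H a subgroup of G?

|H| = 6 divides |G| = 36, consistent with Lagrange.
H contains the identity, every element's inverse is in H, and H is closed under ·: it is a subgroup.

Yes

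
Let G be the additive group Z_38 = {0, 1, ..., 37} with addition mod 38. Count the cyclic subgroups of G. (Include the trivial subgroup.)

4

Each element a generates a cyclic subgroup ⟨a⟩; distinct elements may generate the same one (a cyclic group of order d has φ(d) generators).
Cyclic subgroups by order — order 1: 1; order 2: 1; order 19: 1; order 38: 1.
Total: 4.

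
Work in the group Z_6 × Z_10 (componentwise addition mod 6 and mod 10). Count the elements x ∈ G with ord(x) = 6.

An element (a,b) has order lcm(ord(a), ord(b)); count pairs with lcm equal to 6.
Enumerating gives 6 such elements.

6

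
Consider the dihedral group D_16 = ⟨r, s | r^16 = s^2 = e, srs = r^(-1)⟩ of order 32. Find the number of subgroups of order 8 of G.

|G| = 32 and 8 | 32, so subgroups of order 8 are possible by Lagrange.
The subgroups of order 8 are: {e, r^2, r^4, r^6, r^8, r^10, r^12, r^14}; {e, r^4, r^8, r^12, r^2s, r^6s, r^10s, r^14s}; {e, r^4, r^8, r^12, r^3s, r^7s, r^11s, r^15s}; {e, r^4, r^8, r^12, s, r^4s, r^8s, r^12s}; … (5 in all).
So G has 5 subgroups of order 8.

5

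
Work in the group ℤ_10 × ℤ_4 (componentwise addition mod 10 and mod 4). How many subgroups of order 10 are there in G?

3

|G| = 40 and 10 | 40, so subgroups of order 10 are possible by Lagrange.
The subgroups of order 10 are: {(0,0), (0,2), (2,0), (2,2), (4,0), (4,2), (6,0), (6,2), (8,0), (8,2)}; {(0,0), (1,0), (2,0), (3,0), (4,0), (5,0), (6,0), (7,0), (8,0), (9,0)}; {(0,0), (1,2), (2,0), (3,2), (4,0), (5,2), (6,0), (7,2), (8,0), (9,2)}.
So G has 3 subgroups of order 10.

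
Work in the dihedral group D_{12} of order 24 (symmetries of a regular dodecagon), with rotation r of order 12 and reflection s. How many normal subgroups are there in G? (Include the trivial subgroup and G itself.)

G has 34 subgroups. Checking conjugation-invariance by order — order 1: 1/1 normal; order 2: 1/13 normal; order 3: 1/1 normal; order 4: 1/7 normal; order 6: 1/5 normal; order 8: 0/3 normal; order 12: 3/3 normal; order 24: 1/1 normal.
Total normal subgroups: 9.

9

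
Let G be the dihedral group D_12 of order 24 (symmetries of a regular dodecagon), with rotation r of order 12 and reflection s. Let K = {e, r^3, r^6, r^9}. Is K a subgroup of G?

Yes

|K| = 4 divides |G| = 24, consistent with Lagrange.
K contains the identity, every element's inverse is in K, and K is closed under ·: it is a subgroup.
In fact K = ⟨r^9⟩.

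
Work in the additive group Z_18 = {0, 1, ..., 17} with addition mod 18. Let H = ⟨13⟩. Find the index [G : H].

1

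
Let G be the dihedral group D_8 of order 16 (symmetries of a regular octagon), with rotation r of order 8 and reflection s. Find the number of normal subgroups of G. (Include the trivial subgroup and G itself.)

7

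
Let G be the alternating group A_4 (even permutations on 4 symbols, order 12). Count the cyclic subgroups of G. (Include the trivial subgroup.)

A cyclic subgroup of order d is generated by each of its φ(d) elements of order d, so the cyclic subgroups of order d number (#elements of order d)/φ(d).
Cyclic subgroups by order — order 1: 1; order 2: 3; order 3: 4.
Total: 8.

8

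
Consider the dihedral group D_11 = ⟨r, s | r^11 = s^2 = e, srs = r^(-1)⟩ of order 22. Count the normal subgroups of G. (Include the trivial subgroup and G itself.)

G has 14 subgroups. Checking conjugation-invariance by order — order 1: 1/1 normal; order 2: 0/11 normal; order 11: 1/1 normal; order 22: 1/1 normal.
Total normal subgroups: 3.

3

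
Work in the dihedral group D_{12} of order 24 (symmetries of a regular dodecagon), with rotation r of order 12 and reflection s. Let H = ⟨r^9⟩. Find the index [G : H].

6

|⟨r^9⟩| = 4 and |G| = 24.
By Lagrange, [G : H] = |G|/|H| = 24/4 = 6.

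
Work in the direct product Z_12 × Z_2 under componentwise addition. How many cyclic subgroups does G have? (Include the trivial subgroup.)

12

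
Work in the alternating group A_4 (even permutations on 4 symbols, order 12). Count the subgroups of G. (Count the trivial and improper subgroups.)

10

|G| = 12, so by Lagrange every subgroup order divides 12. Divisors: 1, 2, 3, 4, 6, 12.
Subgroups by order — order 1: 1; order 2: 3; order 3: 4; order 4: 1; order 6: 0; order 12: 1.
Total: 1 + 3 + 4 + 1 + 0 + 1 = 10.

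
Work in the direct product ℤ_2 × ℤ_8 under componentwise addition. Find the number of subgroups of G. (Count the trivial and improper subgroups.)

11

|G| = 16, so by Lagrange every subgroup order divides 16. Divisors: 1, 2, 4, 8, 16.
Subgroups by order — order 1: 1; order 2: 3; order 4: 3; order 8: 3; order 16: 1.
Total: 1 + 3 + 3 + 3 + 1 = 11.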